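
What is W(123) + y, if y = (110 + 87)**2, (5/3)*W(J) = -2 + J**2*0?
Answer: 194039/5 ≈ 38808.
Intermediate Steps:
W(J) = -6/5 (W(J) = 3*(-2 + J**2*0)/5 = 3*(-2 + 0)/5 = (3/5)*(-2) = -6/5)
y = 38809 (y = 197**2 = 38809)
W(123) + y = -6/5 + 38809 = 194039/5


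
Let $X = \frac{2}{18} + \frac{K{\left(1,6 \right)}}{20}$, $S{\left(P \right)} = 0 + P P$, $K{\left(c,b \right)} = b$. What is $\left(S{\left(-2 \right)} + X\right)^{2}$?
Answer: $\frac{157609}{8100} \approx 19.458$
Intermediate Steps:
$S{\left(P \right)} = P^{2}$ ($S{\left(P \right)} = 0 + P^{2} = P^{2}$)
$X = \frac{37}{90}$ ($X = \frac{2}{18} + \frac{6}{20} = 2 \cdot \frac{1}{18} + 6 \cdot \frac{1}{20} = \frac{1}{9} + \frac{3}{10} = \frac{37}{90} \approx 0.41111$)
$\left(S{\left(-2 \right)} + X\right)^{2} = \left(\left(-2\right)^{2} + \frac{37}{90}\right)^{2} = \left(4 + \frac{37}{90}\right)^{2} = \left(\frac{397}{90}\right)^{2} = \frac{157609}{8100}$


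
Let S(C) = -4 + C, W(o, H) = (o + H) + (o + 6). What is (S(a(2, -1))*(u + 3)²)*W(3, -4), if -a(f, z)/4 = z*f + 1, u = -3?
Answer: 0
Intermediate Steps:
W(o, H) = 6 + H + 2*o (W(o, H) = (H + o) + (6 + o) = 6 + H + 2*o)
a(f, z) = -4 - 4*f*z (a(f, z) = -4*(z*f + 1) = -4*(f*z + 1) = -4*(1 + f*z) = -4 - 4*f*z)
(S(a(2, -1))*(u + 3)²)*W(3, -4) = ((-4 + (-4 - 4*2*(-1)))*(-3 + 3)²)*(6 - 4 + 2*3) = ((-4 + (-4 + 8))*0²)*(6 - 4 + 6) = ((-4 + 4)*0)*8 = (0*0)*8 = 0*8 = 0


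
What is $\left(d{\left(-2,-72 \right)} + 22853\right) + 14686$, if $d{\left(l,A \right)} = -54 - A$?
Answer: $37557$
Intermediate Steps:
$\left(d{\left(-2,-72 \right)} + 22853\right) + 14686 = \left(\left(-54 - -72\right) + 22853\right) + 14686 = \left(\left(-54 + 72\right) + 22853\right) + 14686 = \left(18 + 22853\right) + 14686 = 22871 + 14686 = 37557$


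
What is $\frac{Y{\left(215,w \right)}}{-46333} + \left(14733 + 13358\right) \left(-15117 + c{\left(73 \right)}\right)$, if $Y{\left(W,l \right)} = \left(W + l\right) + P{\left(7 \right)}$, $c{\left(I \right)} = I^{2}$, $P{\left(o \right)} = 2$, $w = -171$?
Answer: $- \frac{12739476485810}{46333} \approx -2.7495 \cdot 10^{8}$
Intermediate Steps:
$Y{\left(W,l \right)} = 2 + W + l$ ($Y{\left(W,l \right)} = \left(W + l\right) + 2 = 2 + W + l$)
$\frac{Y{\left(215,w \right)}}{-46333} + \left(14733 + 13358\right) \left(-15117 + c{\left(73 \right)}\right) = \frac{2 + 215 - 171}{-46333} + \left(14733 + 13358\right) \left(-15117 + 73^{2}\right) = 46 \left(- \frac{1}{46333}\right) + 28091 \left(-15117 + 5329\right) = - \frac{46}{46333} + 28091 \left(-9788\right) = - \frac{46}{46333} - 274954708 = - \frac{12739476485810}{46333}$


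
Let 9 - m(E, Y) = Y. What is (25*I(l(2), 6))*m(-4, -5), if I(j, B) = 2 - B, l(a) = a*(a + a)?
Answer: -1400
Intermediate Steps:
l(a) = 2*a**2 (l(a) = a*(2*a) = 2*a**2)
m(E, Y) = 9 - Y
(25*I(l(2), 6))*m(-4, -5) = (25*(2 - 1*6))*(9 - 1*(-5)) = (25*(2 - 6))*(9 + 5) = (25*(-4))*14 = -100*14 = -1400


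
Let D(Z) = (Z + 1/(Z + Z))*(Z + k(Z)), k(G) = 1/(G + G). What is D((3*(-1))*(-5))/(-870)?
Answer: -203401/783000 ≈ -0.25977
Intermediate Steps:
k(G) = 1/(2*G)
D(Z) = (Z + 1/(2*Z))**2 (D(Z) = (Z + 1/(Z + Z))*(Z + 1/(2*Z)) = (Z + 1/(2*Z))*(Z + 1/(2*Z)) = (Z + 1/(2*Z))**2)
D((3*(-1))*(-5))/(-870) = (1 + ((3*(-1))*(-5))**2 + 1/(4*((3*(-1))*(-5))**2))/(-870) = (1 + (-3*(-5))**2 + 1/(4*(-3*(-5))**2))*(-1/870) = (1 + 15**2 + (1/4)/15**2)*(-1/870) = (1 + 225 + (1/4)*(1/225))*(-1/870) = (1 + 225 + 1/900)*(-1/870) = (203401/900)*(-1/870) = -203401/783000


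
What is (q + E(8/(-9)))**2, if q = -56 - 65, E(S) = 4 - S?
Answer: 1092025/81 ≈ 13482.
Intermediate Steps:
q = -121
(q + E(8/(-9)))**2 = (-121 + (4 - 8/(-9)))**2 = (-121 + (4 - 8*(-1)/9))**2 = (-121 + (4 - 1*(-8/9)))**2 = (-121 + (4 + 8/9))**2 = (-121 + 44/9)**2 = (-1045/9)**2 = 1092025/81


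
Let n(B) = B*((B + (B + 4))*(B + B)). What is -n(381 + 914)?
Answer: -8700405700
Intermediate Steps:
n(B) = 2*B²*(4 + 2*B) (n(B) = B*((B + (4 + B))*(2*B)) = B*((4 + 2*B)*(2*B)) = B*(2*B*(4 + 2*B)) = 2*B²*(4 + 2*B))
-n(381 + 914) = -4*(381 + 914)²*(2 + (381 + 914)) = -4*1295²*(2 + 1295) = -4*1677025*1297 = -1*8700405700 = -8700405700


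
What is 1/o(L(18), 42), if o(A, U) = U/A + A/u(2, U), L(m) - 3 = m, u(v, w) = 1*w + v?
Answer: 44/109 ≈ 0.40367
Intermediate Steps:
u(v, w) = v + w (u(v, w) = w + v = v + w)
L(m) = 3 + m
o(A, U) = A/(2 + U) + U/A (o(A, U) = U/A + A/(2 + U) = A/(2 + U) + U/A)
1/o(L(18), 42) = 1/((3 + 18)/(2 + 42) + 42/(3 + 18)) = 1/(21/44 + 42/21) = 1/(21*(1/44) + 42*(1/21)) = 1/(21/44 + 2) = 1/(109/44) = 44/109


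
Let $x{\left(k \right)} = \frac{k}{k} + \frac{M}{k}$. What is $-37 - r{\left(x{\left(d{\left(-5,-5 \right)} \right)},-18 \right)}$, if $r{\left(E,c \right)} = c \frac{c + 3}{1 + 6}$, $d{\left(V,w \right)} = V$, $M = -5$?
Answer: $- \frac{529}{7} \approx -75.571$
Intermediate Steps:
$x{\left(k \right)} = 1 - \frac{5}{k}$ ($x{\left(k \right)} = \frac{k}{k} - \frac{5}{k} = 1 - \frac{5}{k}$)
$r{\left(E,c \right)} = c \left(\frac{3}{7} + \frac{c}{7}\right)$ ($r{\left(E,c \right)} = c \frac{3 + c}{7} = c \left(3 + c\right) \frac{1}{7} = c \left(\frac{3}{7} + \frac{c}{7}\right)$)
$-37 - r{\left(x{\left(d{\left(-5,-5 \right)} \right)},-18 \right)} = -37 - \frac{1}{7} \left(-18\right) \left(3 - 18\right) = -37 - \frac{1}{7} \left(-18\right) \left(-15\right) = -37 - \frac{270}{7} = - \frac{529}{7}$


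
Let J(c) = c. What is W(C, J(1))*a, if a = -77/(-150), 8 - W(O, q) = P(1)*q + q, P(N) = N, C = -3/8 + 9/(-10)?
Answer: 77/25 ≈ 3.0800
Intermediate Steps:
C = -51/40 (C = -3*1/8 + 9*(-1/10) = -3/8 - 9/10 = -51/40 ≈ -1.2750)
W(O, q) = 8 - 2*q (W(O, q) = 8 - (1*q + q) = 8 - (q + q) = 8 - 2*q)
a = 77/150 (a = -77*(-1/150) = 77/150 ≈ 0.51333)
W(C, J(1))*a = (8 - 2*1)*(77/150) = (8 - 2)*(77/150) = 6*(77/150) = 77/25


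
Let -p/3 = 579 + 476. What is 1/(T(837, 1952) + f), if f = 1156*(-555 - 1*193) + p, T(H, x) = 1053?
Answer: -1/866800 ≈ -1.1537e-6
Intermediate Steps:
p = -3165 (p = -3*(579 + 476) = -3*1055 = -3165)
f = -867853 (f = 1156*(-555 - 1*193) - 3165 = 1156*(-555 - 193) - 3165 = 1156*(-748) - 3165 = -864688 - 3165 = -867853)
1/(T(837, 1952) + f) = 1/(1053 - 867853) = 1/(-866800) = -1/866800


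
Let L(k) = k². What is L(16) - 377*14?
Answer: -5022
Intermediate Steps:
L(16) - 377*14 = 16² - 377*14 = 256 - 5278 = -5022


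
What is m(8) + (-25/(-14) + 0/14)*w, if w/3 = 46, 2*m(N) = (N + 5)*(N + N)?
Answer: 2453/7 ≈ 350.43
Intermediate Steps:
m(N) = N*(5 + N) (m(N) = ((N + 5)*(N + N))/2 = ((5 + N)*(2*N))/2 = (2*N*(5 + N))/2 = N*(5 + N))
w = 138 (w = 3*46 = 138)
m(8) + (-25/(-14) + 0/14)*w = 8*(5 + 8) + (-25/(-14) + 0/14)*138 = 8*13 + (-25*(-1/14) + 0*(1/14))*138 = 104 + (25/14 + 0)*138 = 104 + (25/14)*138 = 104 + 1725/7 = 2453/7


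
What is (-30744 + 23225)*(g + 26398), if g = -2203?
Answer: -181922205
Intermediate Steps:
(-30744 + 23225)*(g + 26398) = (-30744 + 23225)*(-2203 + 26398) = -7519*24195 = -181922205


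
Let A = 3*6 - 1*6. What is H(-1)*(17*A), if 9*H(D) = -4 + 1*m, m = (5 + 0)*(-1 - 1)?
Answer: -952/3 ≈ -317.33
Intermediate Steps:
A = 12 (A = 18 - 6 = 12)
m = -10 (m = 5*(-2) = -10)
H(D) = -14/9 (H(D) = (-4 + 1*(-10))/9 = (-4 - 10)/9 = (⅑)*(-14) = -14/9)
H(-1)*(17*A) = -238*12/9 = -14/9*204 = -952/3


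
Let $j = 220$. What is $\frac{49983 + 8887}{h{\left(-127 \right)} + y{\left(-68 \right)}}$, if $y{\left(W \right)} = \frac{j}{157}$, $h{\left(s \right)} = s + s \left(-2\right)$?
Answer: $\frac{9242590}{20159} \approx 458.48$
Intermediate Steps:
$h{\left(s \right)} = - s$ ($h{\left(s \right)} = s - 2 s = - s$)
$y{\left(W \right)} = \frac{220}{157}$
$\frac{49983 + 8887}{h{\left(-127 \right)} + y{\left(-68 \right)}} = \frac{49983 + 8887}{\left(-1\right) \left(-127\right) + \frac{220}{157}} = \frac{58870}{127 + \frac{220}{157}} = \frac{58870}{\frac{20159}{157}} = 58870 \cdot \frac{157}{20159} = \frac{9242590}{20159}$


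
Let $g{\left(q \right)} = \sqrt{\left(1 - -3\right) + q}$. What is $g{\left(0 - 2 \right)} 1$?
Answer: $\sqrt{2} \approx 1.4142$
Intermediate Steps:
$g{\left(q \right)} = \sqrt{4 + q}$ ($g{\left(q \right)} = \sqrt{\left(1 + 3\right) + q} = \sqrt{4 + q}$)
$g{\left(0 - 2 \right)} 1 = \sqrt{4 + \left(0 - 2\right)} 1 = \sqrt{4 - 2} \cdot 1 = \sqrt{2} \cdot 1 = \sqrt{2}$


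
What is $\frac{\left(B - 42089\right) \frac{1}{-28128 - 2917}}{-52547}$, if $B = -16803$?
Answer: $- \frac{58892}{1631321615} \approx -3.6101 \cdot 10^{-5}$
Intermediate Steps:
$\frac{\left(B - 42089\right) \frac{1}{-28128 - 2917}}{-52547} = \frac{\left(-16803 - 42089\right) \frac{1}{-28128 - 2917}}{-52547} = - \frac{58892}{-31045} \left(- \frac{1}{52547}\right) = \left(-58892\right) \left(- \frac{1}{31045}\right) \left(- \frac{1}{52547}\right) = \frac{58892}{31045} \left(- \frac{1}{52547}\right) = - \frac{58892}{1631321615}$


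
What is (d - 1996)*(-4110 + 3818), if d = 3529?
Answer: -447636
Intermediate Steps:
(d - 1996)*(-4110 + 3818) = (3529 - 1996)*(-4110 + 3818) = 1533*(-292) = -447636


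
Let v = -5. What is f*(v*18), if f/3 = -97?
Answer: 26190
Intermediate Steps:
f = -291 (f = 3*(-97) = -291)
f*(v*18) = -(-1455)*18 = -291*(-90) = 26190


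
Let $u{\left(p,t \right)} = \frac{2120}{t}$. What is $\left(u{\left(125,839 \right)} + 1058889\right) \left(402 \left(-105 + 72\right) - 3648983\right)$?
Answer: $- \frac{3253578601129759}{839} \approx -3.8779 \cdot 10^{12}$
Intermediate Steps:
$\left(u{\left(125,839 \right)} + 1058889\right) \left(402 \left(-105 + 72\right) - 3648983\right) = \left(\frac{2120}{839} + 1058889\right) \left(402 \left(-105 + 72\right) - 3648983\right) = \left(2120 \cdot \frac{1}{839} + 1058889\right) \left(402 \left(-33\right) - 3648983\right) = \left(\frac{2120}{839} + 1058889\right) \left(-13266 - 3648983\right) = \frac{888409991}{839} \left(-3662249\right) = - \frac{3253578601129759}{839}$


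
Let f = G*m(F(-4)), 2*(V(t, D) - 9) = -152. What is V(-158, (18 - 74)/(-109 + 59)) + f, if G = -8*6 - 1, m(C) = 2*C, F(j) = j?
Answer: 325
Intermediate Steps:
V(t, D) = -67 (V(t, D) = 9 + (1/2)*(-152) = 9 - 76 = -67)
G = -49 (G = -48 - 1 = -49)
f = 392 (f = -98*(-4) = -49*(-8) = 392)
V(-158, (18 - 74)/(-109 + 59)) + f = -67 + 392 = 325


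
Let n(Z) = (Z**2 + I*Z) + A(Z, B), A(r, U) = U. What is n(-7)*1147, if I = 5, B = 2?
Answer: 18352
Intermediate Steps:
n(Z) = 2 + Z**2 + 5*Z (n(Z) = (Z**2 + 5*Z) + 2 = 2 + Z**2 + 5*Z)
n(-7)*1147 = (2 + (-7)**2 + 5*(-7))*1147 = (2 + 49 - 35)*1147 = 16*1147 = 18352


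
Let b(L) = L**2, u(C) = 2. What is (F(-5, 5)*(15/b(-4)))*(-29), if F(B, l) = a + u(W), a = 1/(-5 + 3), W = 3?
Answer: -1305/32 ≈ -40.781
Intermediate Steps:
a = -1/2 (a = 1/(-2) = -1/2 ≈ -0.50000)
F(B, l) = 3/2 (F(B, l) = -1/2 + 2 = 3/2)
(F(-5, 5)*(15/b(-4)))*(-29) = (3*(15/((-4)**2))/2)*(-29) = (3*(15/16)/2)*(-29) = (3*(15*(1/16))/2)*(-29) = ((3/2)*(15/16))*(-29) = (45/32)*(-29) = -1305/32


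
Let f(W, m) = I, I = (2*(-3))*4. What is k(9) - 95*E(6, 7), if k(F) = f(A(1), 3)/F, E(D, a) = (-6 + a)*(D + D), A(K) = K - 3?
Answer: -3428/3 ≈ -1142.7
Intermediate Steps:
I = -24 (I = -6*4 = -24)
A(K) = -3 + K
f(W, m) = -24
E(D, a) = 2*D*(-6 + a) (E(D, a) = (-6 + a)*(2*D) = 2*D*(-6 + a))
k(F) = -24/F
k(9) - 95*E(6, 7) = -24/9 - 190*6*(-6 + 7) = -24*1/9 - 190*6 = -8/3 - 95*12 = -8/3 - 1140 = -3428/3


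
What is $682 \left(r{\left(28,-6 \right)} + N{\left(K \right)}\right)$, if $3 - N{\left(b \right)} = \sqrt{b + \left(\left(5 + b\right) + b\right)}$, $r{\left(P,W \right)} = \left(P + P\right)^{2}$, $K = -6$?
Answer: $2140798 - 682 i \sqrt{13} \approx 2.1408 \cdot 10^{6} - 2459.0 i$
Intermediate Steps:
$r{\left(P,W \right)} = 4 P^{2}$ ($r{\left(P,W \right)} = \left(2 P\right)^{2} = 4 P^{2}$)
$N{\left(b \right)} = 3 - \sqrt{5 + 3 b}$ ($N{\left(b \right)} = 3 - \sqrt{b + \left(\left(5 + b\right) + b\right)} = 3 - \sqrt{b + \left(5 + 2 b\right)} = 3 - \sqrt{5 + 3 b}$)
$682 \left(r{\left(28,-6 \right)} + N{\left(K \right)}\right) = 682 \left(4 \cdot 28^{2} + \left(3 - \sqrt{5 + 3 \left(-6\right)}\right)\right) = 682 \left(4 \cdot 784 + \left(3 - \sqrt{5 - 18}\right)\right) = 682 \left(3136 + \left(3 - \sqrt{-13}\right)\right) = 682 \left(3136 + \left(3 - i \sqrt{13}\right)\right) = 682 \left(3139 - i \sqrt{13}\right) = 2140798 - 682 i \sqrt{13}$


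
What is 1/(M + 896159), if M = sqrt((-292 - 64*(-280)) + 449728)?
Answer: 896159/803100485925 - 2*sqrt(116839)/803100485925 ≈ 1.1150e-6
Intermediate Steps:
M = 2*sqrt(116839) (M = sqrt((-292 + 17920) + 449728) = sqrt(17628 + 449728) = sqrt(467356) = 2*sqrt(116839) ≈ 683.63)
1/(M + 896159) = 1/(2*sqrt(116839) + 896159) = 1/(896159 + 2*sqrt(116839))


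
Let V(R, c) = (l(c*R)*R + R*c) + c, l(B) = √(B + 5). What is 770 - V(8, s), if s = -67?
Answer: 1373 - 24*I*√59 ≈ 1373.0 - 184.35*I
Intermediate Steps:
l(B) = √(5 + B)
V(R, c) = c + R*c + R*√(5 + R*c) (V(R, c) = (√(5 + c*R)*R + R*c) + c = (√(5 + R*c)*R + R*c) + c = (R*√(5 + R*c) + R*c) + c = (R*c + R*√(5 + R*c)) + c = c + R*c + R*√(5 + R*c))
770 - V(8, s) = 770 - (-67 + 8*(-67) + 8*√(5 + 8*(-67))) = 770 - (-67 - 536 + 8*√(5 - 536)) = 770 - (-67 - 536 + 8*√(-531)) = 770 - (-67 - 536 + 8*(3*I*√59)) = 770 - (-67 - 536 + 24*I*√59) = 770 - (-603 + 24*I*√59) = 770 + (603 - 24*I*√59) = 1373 - 24*I*√59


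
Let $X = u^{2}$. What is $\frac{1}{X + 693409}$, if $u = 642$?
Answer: $\frac{1}{1105573} \approx 9.0451 \cdot 10^{-7}$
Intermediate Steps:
$X = 412164$ ($X = 642^{2} = 412164$)
$\frac{1}{X + 693409} = \frac{1}{412164 + 693409} = \frac{1}{1105573}$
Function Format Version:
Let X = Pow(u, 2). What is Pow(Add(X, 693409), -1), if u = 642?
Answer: Rational(1, 1105573) ≈ 9.0451e-7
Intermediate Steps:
X = 412164 (X = Pow(642, 2) = 412164)
Pow(Add(X, 693409), -1) = Pow(Add(412164, 693409), -1) = Pow(1105573, -1) = Rational(1, 1105573)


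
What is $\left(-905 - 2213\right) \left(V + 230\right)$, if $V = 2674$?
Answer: $-9054672$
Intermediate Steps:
$\left(-905 - 2213\right) \left(V + 230\right) = \left(-905 - 2213\right) \left(2674 + 230\right) = \left(-3118\right) 2904 = -9054672$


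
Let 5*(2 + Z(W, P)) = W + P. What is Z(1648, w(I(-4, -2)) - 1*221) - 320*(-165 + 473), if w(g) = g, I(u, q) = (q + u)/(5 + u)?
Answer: -491389/5 ≈ -98278.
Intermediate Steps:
I(u, q) = (q + u)/(5 + u)
Z(W, P) = -2 + P/5 + W/5 (Z(W, P) = -2 + (W + P)/5 = -2 + (P + W)/5 = -2 + (P/5 + W/5) = -2 + P/5 + W/5)
Z(1648, w(I(-4, -2)) - 1*221) - 320*(-165 + 473) = (-2 + ((-2 - 4)/(5 - 4) - 1*221)/5 + (⅕)*1648) - 320*(-165 + 473) = (-2 + (-6/1 - 221)/5 + 1648/5) - 320*308 = (-2 + (1*(-6) - 221)/5 + 1648/5) - 1*98560 = (-2 + (-6 - 221)/5 + 1648/5) - 98560 = (-2 + (⅕)*(-227) + 1648/5) - 98560 = (-2 - 227/5 + 1648/5) - 98560 = 1411/5 - 98560 = -491389/5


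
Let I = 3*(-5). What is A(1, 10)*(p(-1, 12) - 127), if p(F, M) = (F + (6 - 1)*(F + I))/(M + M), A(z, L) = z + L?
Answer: -11473/8 ≈ -1434.1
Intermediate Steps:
I = -15
A(z, L) = L + z
p(F, M) = (-75 + 6*F)/(2*M) (p(F, M) = (F + (6 - 1)*(F - 15))/(M + M) = (F + 5*(-15 + F))/((2*M)) = (F + (-75 + 5*F))*(1/(2*M)) = (-75 + 6*F)*(1/(2*M)) = (-75 + 6*F)/(2*M))
A(1, 10)*(p(-1, 12) - 127) = (10 + 1)*((3/2)*(-25 + 2*(-1))/12 - 127) = 11*((3/2)*(1/12)*(-25 - 2) - 127) = 11*((3/2)*(1/12)*(-27) - 127) = 11*(-27/8 - 127) = 11*(-1043/8) = -11473/8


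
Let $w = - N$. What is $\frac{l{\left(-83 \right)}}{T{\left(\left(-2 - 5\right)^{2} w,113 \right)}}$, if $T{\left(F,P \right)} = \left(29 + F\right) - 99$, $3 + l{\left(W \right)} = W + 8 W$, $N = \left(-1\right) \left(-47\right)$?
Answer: $\frac{250}{791} \approx 0.31606$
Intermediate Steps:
$N = 47$
$l{\left(W \right)} = -3 + 9 W$ ($l{\left(W \right)} = -3 + \left(W + 8 W\right) = -3 + 9 W$)
$w = -47$ ($w = \left(-1\right) 47 = -47$)
$T{\left(F,P \right)} = -70 + F$
$\frac{l{\left(-83 \right)}}{T{\left(\left(-2 - 5\right)^{2} w,113 \right)}} = \frac{-3 + 9 \left(-83\right)}{-70 + \left(-2 - 5\right)^{2} \left(-47\right)} = \frac{-3 - 747}{-70 + \left(-7\right)^{2} \left(-47\right)} = - \frac{750}{-70 + 49 \left(-47\right)} = - \frac{750}{-70 - 2303} = - \frac{750}{-2373} = \left(-750\right) \left(- \frac{1}{2373}\right) = \frac{250}{791}$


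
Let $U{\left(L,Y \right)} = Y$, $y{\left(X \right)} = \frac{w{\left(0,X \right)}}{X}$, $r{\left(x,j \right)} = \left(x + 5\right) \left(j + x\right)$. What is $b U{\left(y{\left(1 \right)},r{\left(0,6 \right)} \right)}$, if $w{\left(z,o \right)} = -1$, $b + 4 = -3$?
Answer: $-210$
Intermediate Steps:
$b = -7$ ($b = -4 - 3 = -7$)
$r{\left(x,j \right)} = \left(5 + x\right) \left(j + x\right)$
$y{\left(X \right)} = - \frac{1}{X}$
$b U{\left(y{\left(1 \right)},r{\left(0,6 \right)} \right)} = - 7 \left(0^{2} + 5 \cdot 6 + 5 \cdot 0 + 6 \cdot 0\right) = - 7 \left(0 + 30 + 0 + 0\right) = \left(-7\right) 30 = -210$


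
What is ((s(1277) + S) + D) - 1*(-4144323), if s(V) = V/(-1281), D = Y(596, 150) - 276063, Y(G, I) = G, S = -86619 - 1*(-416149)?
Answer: 5378131189/1281 ≈ 4.1984e+6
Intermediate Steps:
S = 329530 (S = -86619 + 416149 = 329530)
D = -275467 (D = 596 - 276063 = -275467)
s(V) = -V/1281 (s(V) = V*(-1/1281) = -V/1281)
((s(1277) + S) + D) - 1*(-4144323) = ((-1/1281*1277 + 329530) - 275467) - 1*(-4144323) = ((-1277/1281 + 329530) - 275467) + 4144323 = (422126653/1281 - 275467) + 4144323 = 69253426/1281 + 4144323 = 5378131189/1281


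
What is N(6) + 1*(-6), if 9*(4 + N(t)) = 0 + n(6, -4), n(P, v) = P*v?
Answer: -38/3 ≈ -12.667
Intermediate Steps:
N(t) = -20/3 (N(t) = -4 + (0 + 6*(-4))/9 = -4 + (0 - 24)/9 = -4 + (1/9)*(-24) = -4 - 8/3 = -20/3)
N(6) + 1*(-6) = -20/3 + 1*(-6) = -20/3 - 6 = -38/3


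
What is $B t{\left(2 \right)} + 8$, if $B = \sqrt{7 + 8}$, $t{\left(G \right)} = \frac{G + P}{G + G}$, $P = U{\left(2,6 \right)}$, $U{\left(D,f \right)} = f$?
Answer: $8 + 2 \sqrt{15} \approx 15.746$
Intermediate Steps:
$P = 6$
$t{\left(G \right)} = \frac{6 + G}{2 G}$ ($t{\left(G \right)} = \frac{G + 6}{G + G} = \frac{6 + G}{2 G}$)
$B = \sqrt{15} \approx 3.873$
$B t{\left(2 \right)} + 8 = \sqrt{15} \frac{6 + 2}{2 \cdot 2} + 8 = \sqrt{15} \cdot \frac{1}{2} \cdot \frac{1}{2} \cdot 8 + 8 = \sqrt{15} \cdot 2 + 8 = 2 \sqrt{15} + 8 = 8 + 2 \sqrt{15}$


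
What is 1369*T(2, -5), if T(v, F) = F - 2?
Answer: -9583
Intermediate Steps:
T(v, F) = -2 + F
1369*T(2, -5) = 1369*(-2 - 5) = 1369*(-7) = -9583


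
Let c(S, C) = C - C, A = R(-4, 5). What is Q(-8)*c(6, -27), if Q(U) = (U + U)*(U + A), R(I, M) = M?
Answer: 0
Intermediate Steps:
A = 5
c(S, C) = 0
Q(U) = 2*U*(5 + U) (Q(U) = (U + U)*(U + 5) = (2*U)*(5 + U) = 2*U*(5 + U))
Q(-8)*c(6, -27) = (2*(-8)*(5 - 8))*0 = (2*(-8)*(-3))*0 = 48*0 = 0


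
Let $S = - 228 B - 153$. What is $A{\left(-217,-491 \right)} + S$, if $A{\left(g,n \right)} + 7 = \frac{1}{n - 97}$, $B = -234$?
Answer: $\frac{31276895}{588} \approx 53192.0$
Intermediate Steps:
$A{\left(g,n \right)} = -7 + \frac{1}{-97 + n}$ ($A{\left(g,n \right)} = -7 + \frac{1}{n - 97} = -7 + \frac{1}{-97 + n}$)
$S = 53199$ ($S = \left(-228\right) \left(-234\right) - 153 = 53352 - 153 = 53199$)
$A{\left(-217,-491 \right)} + S = \frac{680 - -3437}{-97 - 491} + 53199 = \frac{680 + 3437}{-588} + 53199 = \left(- \frac{1}{588}\right) 4117 + 53199 = - \frac{4117}{588} + 53199 = \frac{31276895}{588}$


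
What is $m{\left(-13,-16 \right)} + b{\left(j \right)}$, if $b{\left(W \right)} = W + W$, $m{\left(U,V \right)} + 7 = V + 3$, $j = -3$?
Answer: $-26$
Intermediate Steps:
$m{\left(U,V \right)} = -4 + V$ ($m{\left(U,V \right)} = -7 + \left(V + 3\right) = -7 + \left(3 + V\right) = -4 + V$)
$b{\left(W \right)} = 2 W$
$m{\left(-13,-16 \right)} + b{\left(j \right)} = \left(-4 - 16\right) + 2 \left(-3\right) = -20 - 6 = -26$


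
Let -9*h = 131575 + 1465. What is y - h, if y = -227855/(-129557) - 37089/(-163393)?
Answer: 2816663081573332/190518362109 ≈ 14784.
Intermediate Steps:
h = -133040/9 (h = -(131575 + 1465)/9 = -1/9*133040 = -133040/9 ≈ -14782.)
y = 42035051588/21168706901 (y = -227855*(-1/129557) - 37089*(-1/163393) = 227855/129557 + 37089/163393 = 42035051588/21168706901 ≈ 1.9857)
y - h = 42035051588/21168706901 - 1*(-133040/9) = 42035051588/21168706901 + 133040/9 = 2816663081573332/190518362109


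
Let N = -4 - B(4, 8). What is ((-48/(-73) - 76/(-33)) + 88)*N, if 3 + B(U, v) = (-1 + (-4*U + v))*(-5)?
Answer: -10079704/2409 ≈ -4184.2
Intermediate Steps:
B(U, v) = 2 - 5*v + 20*U (B(U, v) = -3 + (-1 + (-4*U + v))*(-5) = -3 + (-1 + (v - 4*U))*(-5) = -3 + (-1 + v - 4*U)*(-5) = -3 + (5 - 5*v + 20*U) = 2 - 5*v + 20*U)
N = -46 (N = -4 - (2 - 5*8 + 20*4) = -4 - (2 - 40 + 80) = -4 - 1*42 = -4 - 42 = -46)
((-48/(-73) - 76/(-33)) + 88)*N = ((-48/(-73) - 76/(-33)) + 88)*(-46) = ((-48*(-1/73) - 76*(-1/33)) + 88)*(-46) = ((48/73 + 76/33) + 88)*(-46) = (7132/2409 + 88)*(-46) = (219124/2409)*(-46) = -10079704/2409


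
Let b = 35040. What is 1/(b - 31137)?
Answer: 1/3903 ≈ 0.00025621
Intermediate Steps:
1/(b - 31137) = 1/(35040 - 31137) = 1/3903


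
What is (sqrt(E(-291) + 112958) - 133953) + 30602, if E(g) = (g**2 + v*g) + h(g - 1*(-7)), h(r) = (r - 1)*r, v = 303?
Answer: -103351 + sqrt(190406) ≈ -1.0291e+5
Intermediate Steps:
h(r) = r*(-1 + r) (h(r) = (-1 + r)*r = r*(-1 + r))
E(g) = g**2 + 303*g + (6 + g)*(7 + g) (E(g) = (g**2 + 303*g) + (g - 1*(-7))*(-1 + (g - 1*(-7))) = (g**2 + 303*g) + (g + 7)*(-1 + (g + 7)) = (g**2 + 303*g) + (7 + g)*(-1 + (7 + g)) = (g**2 + 303*g) + (7 + g)*(6 + g) = (g**2 + 303*g) + (6 + g)*(7 + g) = g**2 + 303*g + (6 + g)*(7 + g))
(sqrt(E(-291) + 112958) - 133953) + 30602 = (sqrt((42 + 2*(-291)**2 + 316*(-291)) + 112958) - 133953) + 30602 = (sqrt((42 + 2*84681 - 91956) + 112958) - 133953) + 30602 = (sqrt((42 + 169362 - 91956) + 112958) - 133953) + 30602 = (sqrt(77448 + 112958) - 133953) + 30602 = (sqrt(190406) - 133953) + 30602 = (-133953 + sqrt(190406)) + 30602 = -103351 + sqrt(190406)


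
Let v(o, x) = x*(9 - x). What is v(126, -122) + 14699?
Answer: -1283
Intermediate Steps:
v(126, -122) + 14699 = -122*(9 - 1*(-122)) + 14699 = -122*(9 + 122) + 14699 = -122*131 + 14699 = -15982 + 14699 = -1283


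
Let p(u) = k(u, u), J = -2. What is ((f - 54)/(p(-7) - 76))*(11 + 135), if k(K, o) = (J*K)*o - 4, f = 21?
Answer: 2409/89 ≈ 27.067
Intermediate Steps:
k(K, o) = -4 - 2*K*o (k(K, o) = (-2*K)*o - 4 = -2*K*o - 4 = -4 - 2*K*o)
p(u) = -4 - 2*u² (p(u) = -4 - 2*u*u = -4 - 2*u²)
((f - 54)/(p(-7) - 76))*(11 + 135) = ((21 - 54)/((-4 - 2*(-7)²) - 76))*(11 + 135) = -33/((-4 - 2*49) - 76)*146 = -33/((-4 - 98) - 76)*146 = -33/(-102 - 76)*146 = -33/(-178)*146 = -33*(-1/178)*146 = (33/178)*146 = 2409/89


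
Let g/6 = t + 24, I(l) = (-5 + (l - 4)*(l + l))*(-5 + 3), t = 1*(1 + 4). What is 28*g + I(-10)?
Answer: 4322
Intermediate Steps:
t = 5 (t = 1*5 = 5)
I(l) = 10 - 4*l*(-4 + l) (I(l) = (-5 + (-4 + l)*(2*l))*(-2) = (-5 + 2*l*(-4 + l))*(-2) = 10 - 4*l*(-4 + l))
g = 174 (g = 6*(5 + 24) = 6*29 = 174)
28*g + I(-10) = 28*174 + (10 - 4*(-10)² + 16*(-10)) = 4872 + (10 - 4*100 - 160) = 4872 + (10 - 400 - 160) = 4872 - 550 = 4322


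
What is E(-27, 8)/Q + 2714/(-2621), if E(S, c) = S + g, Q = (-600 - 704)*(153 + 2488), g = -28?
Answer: -9346502741/9026367544 ≈ -1.0355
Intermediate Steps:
Q = -3443864 (Q = -1304*2641 = -3443864)
E(S, c) = -28 + S (E(S, c) = S - 28 = -28 + S)
E(-27, 8)/Q + 2714/(-2621) = (-28 - 27)/(-3443864) + 2714/(-2621) = -55*(-1/3443864) + 2714*(-1/2621) = 55/3443864 - 2714/2621 = -9346502741/9026367544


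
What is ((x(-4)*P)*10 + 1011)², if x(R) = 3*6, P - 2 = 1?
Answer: 2405601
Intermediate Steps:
P = 3 (P = 2 + 1 = 3)
x(R) = 18
((x(-4)*P)*10 + 1011)² = ((18*3)*10 + 1011)² = (54*10 + 1011)² = (540 + 1011)² = 1551² = 2405601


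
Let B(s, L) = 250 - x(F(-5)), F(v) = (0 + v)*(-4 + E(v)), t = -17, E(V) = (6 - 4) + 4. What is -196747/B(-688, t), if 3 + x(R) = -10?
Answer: -196747/263 ≈ -748.09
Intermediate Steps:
E(V) = 6 (E(V) = 2 + 4 = 6)
F(v) = 2*v (F(v) = (0 + v)*(-4 + 6) = v*2 = 2*v)
x(R) = -13 (x(R) = -3 - 10 = -13)
B(s, L) = 263 (B(s, L) = 250 - 1*(-13) = 250 + 13 = 263)
-196747/B(-688, t) = -196747/263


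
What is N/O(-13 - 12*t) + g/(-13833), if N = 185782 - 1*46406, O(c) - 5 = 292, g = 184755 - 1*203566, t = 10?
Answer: 214841675/456489 ≈ 470.64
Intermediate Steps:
g = -18811 (g = 184755 - 203566 = -18811)
O(c) = 297 (O(c) = 5 + 292 = 297)
N = 139376 (N = 185782 - 46406 = 139376)
N/O(-13 - 12*t) + g/(-13833) = 139376/297 - 18811/(-13833) = 139376*(1/297) - 18811*(-1/13833) = 139376/297 + 18811/13833 = 214841675/456489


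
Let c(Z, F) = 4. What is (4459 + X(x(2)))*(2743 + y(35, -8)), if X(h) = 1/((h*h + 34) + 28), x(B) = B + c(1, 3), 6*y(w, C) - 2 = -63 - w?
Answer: 1191652641/98 ≈ 1.2160e+7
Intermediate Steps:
y(w, C) = -61/6 - w/6 (y(w, C) = ⅓ + (-63 - w)/6 = ⅓ + (-21/2 - w/6) = -61/6 - w/6)
x(B) = 4 + B (x(B) = B + 4 = 4 + B)
X(h) = 1/(62 + h²) (X(h) = 1/((h² + 34) + 28) = 1/((34 + h²) + 28) = 1/(62 + h²))
(4459 + X(x(2)))*(2743 + y(35, -8)) = (4459 + 1/(62 + (4 + 2)²))*(2743 + (-61/6 - ⅙*35)) = (4459 + 1/(62 + 6²))*(2743 + (-61/6 - 35/6)) = (4459 + 1/(62 + 36))*(2743 - 16) = (4459 + 1/98)*2727 = (436983/98)*2727 = 1191652641/98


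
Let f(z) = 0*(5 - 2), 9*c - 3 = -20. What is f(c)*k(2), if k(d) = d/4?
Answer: 0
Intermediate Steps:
k(d) = d/4 (k(d) = d*(¼) = d/4)
c = -17/9 (c = ⅓ + (⅑)*(-20) = ⅓ - 20/9 = -17/9 ≈ -1.8889)
f(z) = 0 (f(z) = 0*3 = 0)
f(c)*k(2) = 0*((¼)*2) = 0*(½) = 0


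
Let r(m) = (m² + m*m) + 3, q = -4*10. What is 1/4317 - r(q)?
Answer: -13827350/4317 ≈ -3203.0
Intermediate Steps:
q = -40
r(m) = 3 + 2*m² (r(m) = (m² + m²) + 3 = 2*m² + 3 = 3 + 2*m²)
1/4317 - r(q) = 1/4317 - (3 + 2*(-40)²) = 1/4317 - (3 + 2*1600) = 1/4317 - (3 + 3200) = 1/4317 - 1*3203 = 1/4317 - 3203 = -13827350/4317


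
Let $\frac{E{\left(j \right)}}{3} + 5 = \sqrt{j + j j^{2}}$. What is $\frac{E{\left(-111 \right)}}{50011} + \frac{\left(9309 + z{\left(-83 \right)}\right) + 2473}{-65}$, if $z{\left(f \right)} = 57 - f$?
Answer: $- \frac{45864009}{250055} + \frac{3 i \sqrt{1367742}}{50011} \approx -183.42 + 0.070155 i$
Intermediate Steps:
$E{\left(j \right)} = -15 + 3 \sqrt{j + j^{3}}$ ($E{\left(j \right)} = -15 + 3 \sqrt{j + j j^{2}} = -15 + 3 \sqrt{j + j^{3}}$)
$\frac{E{\left(-111 \right)}}{50011} + \frac{\left(9309 + z{\left(-83 \right)}\right) + 2473}{-65} = \frac{-15 + 3 \sqrt{-111 + \left(-111\right)^{3}}}{50011} + \frac{\left(9309 + \left(57 - -83\right)\right) + 2473}{-65} = \left(-15 + 3 \sqrt{-111 - 1367631}\right) \frac{1}{50011} + \left(\left(9309 + \left(57 + 83\right)\right) + 2473\right) \left(- \frac{1}{65}\right) = \left(-15 + 3 \sqrt{-1367742}\right) \frac{1}{50011} + \left(\left(9309 + 140\right) + 2473\right) \left(- \frac{1}{65}\right) = \left(-15 + 3 i \sqrt{1367742}\right) \frac{1}{50011} + \left(9449 + 2473\right) \left(- \frac{1}{65}\right) = \left(-15 + 3 i \sqrt{1367742}\right) \frac{1}{50011} + 11922 \left(- \frac{1}{65}\right) = \left(- \frac{15}{50011} + \frac{3 i \sqrt{1367742}}{50011}\right) - \frac{11922}{65} = - \frac{45864009}{250055} + \frac{3 i \sqrt{1367742}}{50011}$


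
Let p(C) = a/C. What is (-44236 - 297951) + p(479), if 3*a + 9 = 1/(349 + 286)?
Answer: -312243932279/912495 ≈ -3.4219e+5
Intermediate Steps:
a = -5714/1905 (a = -3 + 1/(3*(349 + 286)) = -3 + (⅓)/635 = -3 + (⅓)*(1/635) = -3 + 1/1905 = -5714/1905 ≈ -2.9995)
p(C) = -5714/(1905*C)
(-44236 - 297951) + p(479) = (-44236 - 297951) - 5714/1905/479 = -342187 - 5714/1905*1/479 = -342187 - 5714/912495 = -312243932279/912495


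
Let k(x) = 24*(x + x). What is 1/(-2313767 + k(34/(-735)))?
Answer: -245/566873459 ≈ -4.3220e-7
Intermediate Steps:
k(x) = 48*x (k(x) = 24*(2*x) = 48*x)
1/(-2313767 + k(34/(-735))) = 1/(-2313767 + 48*(34/(-735))) = 1/(-2313767 + 48*(34*(-1/735))) = 1/(-2313767 + 48*(-34/735)) = 1/(-2313767 - 544/245) = 1/(-566873459/245) = -245/566873459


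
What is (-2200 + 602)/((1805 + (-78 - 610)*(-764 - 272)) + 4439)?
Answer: -799/359506 ≈ -0.0022225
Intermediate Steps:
(-2200 + 602)/((1805 + (-78 - 610)*(-764 - 272)) + 4439) = -1598/((1805 - 688*(-1036)) + 4439) = -1598/((1805 + 712768) + 4439) = -1598/(714573 + 4439) = -1598/719012 = -1598*1/719012 = -799/359506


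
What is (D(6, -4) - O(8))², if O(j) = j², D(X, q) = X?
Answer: 3364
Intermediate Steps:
(D(6, -4) - O(8))² = (6 - 1*8²)² = (6 - 1*64)² = (6 - 64)² = (-58)² = 3364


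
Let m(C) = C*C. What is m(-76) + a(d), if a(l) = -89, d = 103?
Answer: 5687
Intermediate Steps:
m(C) = C²
m(-76) + a(d) = (-76)² - 89 = 5776 - 89 = 5687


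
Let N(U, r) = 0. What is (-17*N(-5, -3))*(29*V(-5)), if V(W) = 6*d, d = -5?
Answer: 0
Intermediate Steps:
V(W) = -30 (V(W) = 6*(-5) = -30)
(-17*N(-5, -3))*(29*V(-5)) = (-17*0)*(29*(-30)) = 0*(-870) = 0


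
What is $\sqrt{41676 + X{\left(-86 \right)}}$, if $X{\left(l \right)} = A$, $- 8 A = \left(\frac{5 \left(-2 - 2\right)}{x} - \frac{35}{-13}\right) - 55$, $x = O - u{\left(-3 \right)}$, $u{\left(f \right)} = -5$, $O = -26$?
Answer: $\frac{\sqrt{12426196146}}{546} \approx 204.16$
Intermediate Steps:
$x = -21$ ($x = -26 - -5 = -26 + 5 = -21$)
$A = \frac{3505}{546}$ ($A = - \frac{\left(\frac{5 \left(-2 - 2\right)}{-21} - \frac{35}{-13}\right) - 55}{8} = - \frac{\left(5 \left(-4\right) \left(- \frac{1}{21}\right) - - \frac{35}{13}\right) - 55}{8} = - \frac{\left(\left(-20\right) \left(- \frac{1}{21}\right) + \frac{35}{13}\right) - 55}{8} = - \frac{\left(\frac{20}{21} + \frac{35}{13}\right) - 55}{8} = - \frac{\frac{995}{273} - 55}{8} = \left(- \frac{1}{8}\right) \left(- \frac{14020}{273}\right) = \frac{3505}{546} \approx 6.4194$)
$X{\left(l \right)} = \frac{3505}{546}$
$\sqrt{41676 + X{\left(-86 \right)}} = \sqrt{41676 + \frac{3505}{546}} = \sqrt{\frac{22758601}{546}} = \frac{\sqrt{12426196146}}{546}$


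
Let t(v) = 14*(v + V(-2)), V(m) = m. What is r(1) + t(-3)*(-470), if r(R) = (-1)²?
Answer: 32901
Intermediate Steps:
r(R) = 1
t(v) = -28 + 14*v (t(v) = 14*(v - 2) = 14*(-2 + v) = -28 + 14*v)
r(1) + t(-3)*(-470) = 1 + (-28 + 14*(-3))*(-470) = 1 + (-28 - 42)*(-470) = 1 - 70*(-470) = 1 + 32900 = 32901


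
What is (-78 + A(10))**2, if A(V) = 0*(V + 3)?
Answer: 6084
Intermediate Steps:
A(V) = 0 (A(V) = 0*(3 + V) = 0)
(-78 + A(10))**2 = (-78 + 0)**2 = (-78)**2 = 6084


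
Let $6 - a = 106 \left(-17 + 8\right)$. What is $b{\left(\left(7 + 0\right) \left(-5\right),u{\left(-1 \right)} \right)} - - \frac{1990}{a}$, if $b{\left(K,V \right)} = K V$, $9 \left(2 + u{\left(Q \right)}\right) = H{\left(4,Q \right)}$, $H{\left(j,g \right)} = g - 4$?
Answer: $\frac{26357}{288} \approx 91.517$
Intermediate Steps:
$H{\left(j,g \right)} = -4 + g$
$u{\left(Q \right)} = - \frac{22}{9} + \frac{Q}{9}$ ($u{\left(Q \right)} = -2 + \frac{-4 + Q}{9} = -2 + \left(- \frac{4}{9} + \frac{Q}{9}\right) = - \frac{22}{9} + \frac{Q}{9}$)
$a = 960$ ($a = 6 - 106 \left(-17 + 8\right) = 6 - 106 \left(-9\right) = 6 - -954 = 6 + 954 = 960$)
$b{\left(\left(7 + 0\right) \left(-5\right),u{\left(-1 \right)} \right)} - - \frac{1990}{a} = \left(7 + 0\right) \left(-5\right) \left(- \frac{22}{9} + \frac{1}{9} \left(-1\right)\right) - - \frac{1990}{960} = 7 \left(-5\right) \left(- \frac{22}{9} - \frac{1}{9}\right) - \left(-1990\right) \frac{1}{960} = \left(-35\right) \left(- \frac{23}{9}\right) - - \frac{199}{96} = \frac{805}{9} + \frac{199}{96} = \frac{26357}{288}$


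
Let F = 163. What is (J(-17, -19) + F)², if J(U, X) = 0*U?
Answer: 26569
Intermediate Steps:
J(U, X) = 0
(J(-17, -19) + F)² = (0 + 163)² = 163² = 26569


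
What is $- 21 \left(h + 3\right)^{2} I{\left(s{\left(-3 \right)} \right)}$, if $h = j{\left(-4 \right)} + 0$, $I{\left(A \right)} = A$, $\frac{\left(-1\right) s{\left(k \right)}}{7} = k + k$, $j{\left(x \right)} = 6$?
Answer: $-71442$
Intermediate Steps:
$s{\left(k \right)} = - 14 k$ ($s{\left(k \right)} = - 7 \left(k + k\right) = - 7 \cdot 2 k = - 14 k$)
$h = 6$ ($h = 6 + 0 = 6$)
$- 21 \left(h + 3\right)^{2} I{\left(s{\left(-3 \right)} \right)} = - 21 \left(6 + 3\right)^{2} \left(\left(-14\right) \left(-3\right)\right) = - 21 \cdot 9^{2} \cdot 42 = \left(-21\right) 81 \cdot 42 = \left(-1701\right) 42 = -71442$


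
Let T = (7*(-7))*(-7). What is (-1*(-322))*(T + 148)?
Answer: 158102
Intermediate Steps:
T = 343 (T = -49*(-7) = 343)
(-1*(-322))*(T + 148) = (-1*(-322))*(343 + 148) = 322*491 = 158102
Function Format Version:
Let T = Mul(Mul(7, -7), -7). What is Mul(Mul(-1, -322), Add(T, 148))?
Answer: 158102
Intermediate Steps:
T = 343 (T = Mul(-49, -7) = 343)
Mul(Mul(-1, -322), Add(T, 148)) = Mul(Mul(-1, -322), Add(343, 148)) = Mul(322, 491) = 158102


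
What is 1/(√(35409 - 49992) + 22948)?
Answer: 22948/526625287 - I*√14583/526625287 ≈ 4.3576e-5 - 2.2931e-7*I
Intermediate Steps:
1/(√(35409 - 49992) + 22948) = 1/(√(-14583) + 22948) = 1/(I*√14583 + 22948) = 1/(22948 + I*√14583)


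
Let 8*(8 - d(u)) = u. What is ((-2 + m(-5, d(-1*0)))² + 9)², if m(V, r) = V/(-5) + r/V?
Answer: 155236/625 ≈ 248.38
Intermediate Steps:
d(u) = 8 - u/8
m(V, r) = -V/5 + r/V (m(V, r) = V*(-⅕) + r/V = -V/5 + r/V)
((-2 + m(-5, d(-1*0)))² + 9)² = ((-2 + (-⅕*(-5) + (8 - (-1)*0/8)/(-5)))² + 9)² = ((-2 + (1 + (8 - ⅛*0)*(-⅕)))² + 9)² = ((-2 + (1 + (8 + 0)*(-⅕)))² + 9)² = ((-2 + (1 + 8*(-⅕)))² + 9)² = ((-2 + (1 - 8/5))² + 9)² = ((-2 - ⅗)² + 9)² = ((-13/5)² + 9)² = (169/25 + 9)² = (394/25)² = 155236/625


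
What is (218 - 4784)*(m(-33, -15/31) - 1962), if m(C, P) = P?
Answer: 277781742/31 ≈ 8.9607e+6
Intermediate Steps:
(218 - 4784)*(m(-33, -15/31) - 1962) = (218 - 4784)*(-15/31 - 1962) = -4566*(-15*1/31 - 1962) = -4566*(-15/31 - 1962) = -4566*(-60837/31) = 277781742/31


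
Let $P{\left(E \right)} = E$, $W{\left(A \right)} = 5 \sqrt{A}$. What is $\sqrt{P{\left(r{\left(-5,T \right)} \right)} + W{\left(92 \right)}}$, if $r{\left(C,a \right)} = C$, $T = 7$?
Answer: $\sqrt{-5 + 10 \sqrt{23}} \approx 6.5543$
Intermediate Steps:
$\sqrt{P{\left(r{\left(-5,T \right)} \right)} + W{\left(92 \right)}} = \sqrt{-5 + 5 \sqrt{92}} = \sqrt{-5 + 5 \cdot 2 \sqrt{23}} = \sqrt{-5 + 10 \sqrt{23}}$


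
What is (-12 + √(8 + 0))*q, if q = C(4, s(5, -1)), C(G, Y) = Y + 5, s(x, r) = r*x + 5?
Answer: -60 + 10*√2 ≈ -45.858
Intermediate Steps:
s(x, r) = 5 + r*x
C(G, Y) = 5 + Y
q = 5 (q = 5 + (5 - 1*5) = 5 + (5 - 5) = 5 + 0 = 5)
(-12 + √(8 + 0))*q = (-12 + √(8 + 0))*5 = (-12 + √8)*5 = (-12 + 2*√2)*5 = -60 + 10*√2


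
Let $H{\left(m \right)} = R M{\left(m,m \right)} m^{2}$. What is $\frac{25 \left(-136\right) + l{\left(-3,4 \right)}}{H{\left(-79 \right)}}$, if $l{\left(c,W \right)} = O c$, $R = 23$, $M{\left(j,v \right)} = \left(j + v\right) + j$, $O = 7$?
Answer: $\frac{3421}{34019691} \approx 0.00010056$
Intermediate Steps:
$M{\left(j,v \right)} = v + 2 j$
$l{\left(c,W \right)} = 7 c$
$H{\left(m \right)} = 69 m^{3}$ ($H{\left(m \right)} = 23 \left(m + 2 m\right) m^{2} = 23 \cdot 3 m m^{2} = 69 m m^{2} = 69 m^{3}$)
$\frac{25 \left(-136\right) + l{\left(-3,4 \right)}}{H{\left(-79 \right)}} = \frac{25 \left(-136\right) + 7 \left(-3\right)}{69 \left(-79\right)^{3}} = \frac{-3400 - 21}{69 \left(-493039\right)} = - \frac{3421}{-34019691} = \left(-3421\right) \left(- \frac{1}{34019691}\right) = \frac{3421}{34019691}$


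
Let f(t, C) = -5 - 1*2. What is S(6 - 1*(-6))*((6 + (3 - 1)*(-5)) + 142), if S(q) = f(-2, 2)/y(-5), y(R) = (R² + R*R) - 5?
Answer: -322/15 ≈ -21.467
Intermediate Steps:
y(R) = -5 + 2*R² (y(R) = (R² + R²) - 5 = 2*R² - 5 = -5 + 2*R²)
f(t, C) = -7 (f(t, C) = -5 - 2 = -7)
S(q) = -7/45 (S(q) = -7/(-5 + 2*(-5)²) = -7/(-5 + 2*25) = -7/(-5 + 50) = -7/45)
S(6 - 1*(-6))*((6 + (3 - 1)*(-5)) + 142) = -7*((6 + (3 - 1)*(-5)) + 142)/45 = -7*((6 + 2*(-5)) + 142)/45 = -7*((6 - 10) + 142)/45 = -7*(-4 + 142)/45 = -7/45*138 = -322/15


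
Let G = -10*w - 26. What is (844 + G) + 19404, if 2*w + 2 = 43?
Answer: 20017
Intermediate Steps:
w = 41/2 (w = -1 + (½)*43 = -1 + 43/2 = 41/2 ≈ 20.500)
G = -231 (G = -10*41/2 - 26 = -205 - 26 = -231)
(844 + G) + 19404 = (844 - 231) + 19404 = 613 + 19404 = 20017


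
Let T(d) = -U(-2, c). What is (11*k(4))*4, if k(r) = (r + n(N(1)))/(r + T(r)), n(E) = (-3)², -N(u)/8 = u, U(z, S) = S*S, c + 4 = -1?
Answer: -572/21 ≈ -27.238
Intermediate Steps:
c = -5 (c = -4 - 1 = -5)
U(z, S) = S²
N(u) = -8*u
n(E) = 9
T(d) = -25 (T(d) = -1*(-5)² = -1*25 = -25)
k(r) = (9 + r)/(-25 + r) (k(r) = (r + 9)/(r - 25) = (9 + r)/(-25 + r))
(11*k(4))*4 = (11*((9 + 4)/(-25 + 4)))*4 = (11*(13/(-21)))*4 = (11*(-1/21*13))*4 = (11*(-13/21))*4 = -143/21*4 = -572/21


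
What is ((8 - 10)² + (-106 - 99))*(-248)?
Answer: 49848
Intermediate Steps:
((8 - 10)² + (-106 - 99))*(-248) = ((-2)² - 205)*(-248) = (4 - 205)*(-248) = -201*(-248) = 49848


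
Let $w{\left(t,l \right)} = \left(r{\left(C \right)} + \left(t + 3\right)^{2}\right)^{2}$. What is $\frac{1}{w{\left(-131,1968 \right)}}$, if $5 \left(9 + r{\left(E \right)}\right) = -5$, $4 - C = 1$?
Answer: $\frac{1}{268107876} \approx 3.7298 \cdot 10^{-9}$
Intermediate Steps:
$C = 3$ ($C = 4 - 1 = 3$)
$r{\left(E \right)} = -10$ ($r{\left(E \right)} = -9 + \frac{1}{5} \left(-5\right) = -9 - 1 = -10$)
$w{\left(t,l \right)} = \left(-10 + \left(3 + t\right)^{2}\right)^{2}$ ($w{\left(t,l \right)} = \left(-10 + \left(t + 3\right)^{2}\right)^{2} = \left(-10 + \left(3 + t\right)^{2}\right)^{2}$)
$\frac{1}{w{\left(-131,1968 \right)}} = \frac{1}{\left(-10 + \left(3 - 131\right)^{2}\right)^{2}} = \frac{1}{\left(-10 + \left(-128\right)^{2}\right)^{2}} = \frac{1}{\left(-10 + 16384\right)^{2}} = \frac{1}{16374^{2}} = \frac{1}{268107876}$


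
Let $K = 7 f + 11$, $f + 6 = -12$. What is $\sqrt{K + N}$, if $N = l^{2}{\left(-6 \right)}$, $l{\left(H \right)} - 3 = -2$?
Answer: $i \sqrt{114} \approx 10.677 i$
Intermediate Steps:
$f = -18$ ($f = -6 - 12 = -18$)
$l{\left(H \right)} = 1$ ($l{\left(H \right)} = 3 - 2 = 1$)
$N = 1$ ($N = 1^{2} = 1$)
$K = -115$ ($K = 7 \left(-18\right) + 11 = -126 + 11 = -115$)
$\sqrt{K + N} = \sqrt{-115 + 1} = \sqrt{-114} = i \sqrt{114}$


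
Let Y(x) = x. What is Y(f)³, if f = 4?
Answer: 64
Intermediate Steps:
Y(f)³ = 4³ = 64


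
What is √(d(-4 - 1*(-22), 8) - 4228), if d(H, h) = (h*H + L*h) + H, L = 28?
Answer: I*√3842 ≈ 61.984*I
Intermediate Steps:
d(H, h) = H + 28*h + H*h (d(H, h) = (h*H + 28*h) + H = (H*h + 28*h) + H = (28*h + H*h) + H = H + 28*h + H*h)
√(d(-4 - 1*(-22), 8) - 4228) = √(((-4 - 1*(-22)) + 28*8 + (-4 - 1*(-22))*8) - 4228) = √(((-4 + 22) + 224 + (-4 + 22)*8) - 4228) = √((18 + 224 + 18*8) - 4228) = √((18 + 224 + 144) - 4228) = √(386 - 4228) = √(-3842) = I*√3842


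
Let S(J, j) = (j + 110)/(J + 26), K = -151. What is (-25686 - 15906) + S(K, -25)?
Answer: -1039817/25 ≈ -41593.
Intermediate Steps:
S(J, j) = (110 + j)/(26 + J)
(-25686 - 15906) + S(K, -25) = (-25686 - 15906) + (110 - 25)/(26 - 151) = -41592 + 85/(-125) = -41592 - 1/125*85 = -41592 - 17/25 = -1039817/25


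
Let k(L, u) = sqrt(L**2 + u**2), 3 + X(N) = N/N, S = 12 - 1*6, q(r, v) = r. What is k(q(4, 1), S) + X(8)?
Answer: -2 + 2*sqrt(13) ≈ 5.2111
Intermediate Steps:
S = 6 (S = 12 - 6 = 6)
X(N) = -2 (X(N) = -3 + N/N = -3 + 1 = -2)
k(q(4, 1), S) + X(8) = sqrt(4**2 + 6**2) - 2 = sqrt(16 + 36) - 2 = sqrt(52) - 2 = 2*sqrt(13) - 2 = -2 + 2*sqrt(13)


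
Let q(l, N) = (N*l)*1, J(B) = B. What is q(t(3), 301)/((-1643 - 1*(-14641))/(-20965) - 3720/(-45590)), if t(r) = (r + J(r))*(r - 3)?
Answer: 0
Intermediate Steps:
t(r) = 2*r*(-3 + r) (t(r) = (r + r)*(r - 3) = (2*r)*(-3 + r) = 2*r*(-3 + r))
q(l, N) = N*l
q(t(3), 301)/((-1643 - 1*(-14641))/(-20965) - 3720/(-45590)) = (301*(2*3*(-3 + 3)))/((-1643 - 1*(-14641))/(-20965) - 3720/(-45590)) = (301*(2*3*0))/((-1643 + 14641)*(-1/20965) - 3720*(-1/45590)) = (301*0)/(12998*(-1/20965) + 372/4559) = 0/(-12998/20965 + 372/4559) = 0/(-51458902/95579435) = 0*(-95579435/51458902) = 0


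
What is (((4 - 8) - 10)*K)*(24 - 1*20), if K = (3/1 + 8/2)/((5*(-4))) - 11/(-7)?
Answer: -342/5 ≈ -68.400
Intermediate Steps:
K = 171/140 (K = (3*1 + 8*(½))/(-20) - 11*(-⅐) = (3 + 4)*(-1/20) + 11/7 = 7*(-1/20) + 11/7 = -7/20 + 11/7 = 171/140 ≈ 1.2214)
(((4 - 8) - 10)*K)*(24 - 1*20) = (((4 - 8) - 10)*(171/140))*(24 - 1*20) = ((-4 - 10)*(171/140))*(24 - 20) = -14*171/140*4 = -171/10*4 = -342/5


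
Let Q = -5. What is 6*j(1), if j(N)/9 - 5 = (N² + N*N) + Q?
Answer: 108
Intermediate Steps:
j(N) = 18*N² (j(N) = 45 + 9*((N² + N*N) - 5) = 45 + 9*((N² + N²) - 5) = 45 + 9*(2*N² - 5) = 45 + 9*(-5 + 2*N²) = 45 + (-45 + 18*N²) = 18*N²)
6*j(1) = 6*(18*1²) = 6*(18*1) = 6*18 = 108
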